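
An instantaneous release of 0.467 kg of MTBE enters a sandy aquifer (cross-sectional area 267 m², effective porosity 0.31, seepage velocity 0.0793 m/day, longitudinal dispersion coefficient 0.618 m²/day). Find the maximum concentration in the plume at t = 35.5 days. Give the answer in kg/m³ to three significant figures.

0.000340 kg/m³

The peak of an instantaneous 1D plume sits at x = vt; there the Gaussian factor is 1 and C_max = M/(n_e·A·√(4πDt)), where n_e·A is the pore area the mass is dissolved in.
√(4πDt) = √(4π × 0.618 × 35.5) = 16.60 m, so C_max = 0.467/(0.31 × 267 × 16.60) = 0.000340 kg/m³.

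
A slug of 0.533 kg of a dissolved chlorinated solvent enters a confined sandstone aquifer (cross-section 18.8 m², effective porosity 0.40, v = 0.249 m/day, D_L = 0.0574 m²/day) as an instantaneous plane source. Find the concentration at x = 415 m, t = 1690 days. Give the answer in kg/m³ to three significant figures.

0.00186 kg/m³

For an instantaneous plane source, C(x,t) = M/(n_e·A·√(4πDt)) · exp(−(x−vt)²/(4Dt)), with n_e·A the pore (flow) area.
Plume center vt = 0.249 × 1690 = 420.81 m, so the well at 415 m is 5.81 m upgradient of the peak.
√(4πDt) = 34.91 m, giving peak height M/(n_e·A·√(4πDt)) = 0.533/(0.40 × 18.8 × 34.91) = 0.002030 kg/m³.
(x−vt)²/(4Dt) = (-5.81)²/(4 × 0.0574 × 1690) = 0.08699; exp(−0.08699) = 0.9167.
C = 0.002030 × 0.9167 = 0.00186 kg/m³.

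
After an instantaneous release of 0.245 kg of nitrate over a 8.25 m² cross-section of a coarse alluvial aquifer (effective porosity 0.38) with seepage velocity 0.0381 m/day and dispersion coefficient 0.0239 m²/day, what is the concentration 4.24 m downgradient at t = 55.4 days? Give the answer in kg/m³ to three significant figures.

0.00814 kg/m³

For an instantaneous plane source, C(x,t) = M/(n_e·A·√(4πDt)) · exp(−(x−vt)²/(4Dt)), with n_e·A the pore (flow) area.
Plume center vt = 0.0381 × 55.4 = 2.11074 m, so the well at 4.24 m is 2.12926 m downgradient of the peak.
√(4πDt) = 4.079 m, giving peak height M/(n_e·A·√(4πDt)) = 0.245/(0.38 × 8.25 × 4.079) = 0.01916 kg/m³.
(x−vt)²/(4Dt) = (2.12926)²/(4 × 0.0239 × 55.4) = 0.8560; exp(−0.8560) = 0.4249.
C = 0.01916 × 0.4249 = 0.00814 kg/m³.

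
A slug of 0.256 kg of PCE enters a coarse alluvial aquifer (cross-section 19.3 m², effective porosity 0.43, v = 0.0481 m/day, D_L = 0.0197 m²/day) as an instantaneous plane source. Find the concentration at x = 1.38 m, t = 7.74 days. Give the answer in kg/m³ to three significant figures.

0.00422 kg/m³

For an instantaneous plane source, C(x,t) = M/(n_e·A·√(4πDt)) · exp(−(x−vt)²/(4Dt)), with n_e·A the pore (flow) area.
Plume center vt = 0.0481 × 7.74 = 0.372294 m, so the well at 1.38 m is 1.007706 m downgradient of the peak.
√(4πDt) = 1.384 m, giving peak height M/(n_e·A·√(4πDt)) = 0.256/(0.43 × 19.3 × 1.384) = 0.02229 kg/m³.
(x−vt)²/(4Dt) = (1.007706)²/(4 × 0.0197 × 7.74) = 1.665; exp(−1.665) = 0.1892.
C = 0.02229 × 0.1892 = 0.00422 kg/m³.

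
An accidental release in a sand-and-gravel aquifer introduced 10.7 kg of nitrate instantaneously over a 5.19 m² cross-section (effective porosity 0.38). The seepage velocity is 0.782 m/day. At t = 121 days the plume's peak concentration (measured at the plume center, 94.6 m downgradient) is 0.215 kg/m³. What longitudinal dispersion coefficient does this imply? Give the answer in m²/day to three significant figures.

At the plume center C_max = M/(n_e·A·√(4πDt)), so D = M²/(4πt·(n_e·A·C_max)²).
n_e·A·C_max = 0.38 × 5.19 × 0.215 = 0.4240 kg/m.
D = 10.7²/(4π × 121 × 0.4240²) = 0.419 m²/day.

0.419 m²/day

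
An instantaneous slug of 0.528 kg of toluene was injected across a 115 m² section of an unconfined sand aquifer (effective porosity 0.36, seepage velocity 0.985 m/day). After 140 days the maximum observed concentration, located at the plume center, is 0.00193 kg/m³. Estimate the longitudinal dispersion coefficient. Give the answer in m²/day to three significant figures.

At the plume center C_max = M/(n_e·A·√(4πDt)), so D = M²/(4πt·(n_e·A·C_max)²).
n_e·A·C_max = 0.36 × 115 × 0.00193 = 0.07990 kg/m.
D = 0.528²/(4π × 140 × 0.07990²) = 0.0248 m²/day.

0.0248 m²/day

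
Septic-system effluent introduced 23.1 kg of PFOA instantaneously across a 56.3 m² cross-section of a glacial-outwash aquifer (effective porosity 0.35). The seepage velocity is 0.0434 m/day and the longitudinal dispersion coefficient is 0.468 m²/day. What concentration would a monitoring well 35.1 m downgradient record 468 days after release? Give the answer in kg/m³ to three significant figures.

For an instantaneous plane source, C(x,t) = M/(n_e·A·√(4πDt)) · exp(−(x−vt)²/(4Dt)), with n_e·A the pore (flow) area.
Plume center vt = 0.0434 × 468 = 20.3112 m, so the well at 35.1 m is 14.7888 m downgradient of the peak.
√(4πDt) = 52.46 m, giving peak height M/(n_e·A·√(4πDt)) = 23.1/(0.35 × 56.3 × 52.46) = 0.02235 kg/m³.
(x−vt)²/(4Dt) = (14.7888)²/(4 × 0.468 × 468) = 0.2496; exp(−0.2496) = 0.7791.
C = 0.02235 × 0.7791 = 0.0174 kg/m³.

0.0174 kg/m³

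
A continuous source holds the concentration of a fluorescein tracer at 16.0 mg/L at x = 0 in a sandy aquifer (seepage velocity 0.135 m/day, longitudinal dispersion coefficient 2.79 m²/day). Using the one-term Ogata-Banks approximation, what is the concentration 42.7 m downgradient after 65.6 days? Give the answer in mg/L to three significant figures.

For a continuous step input, C/C₀ ≈ ½·erfc((x−vt)/(2√(Dt))).
vt = 0.135 × 65.6 = 8.856 m and 2√(Dt) = 2√(2.79 × 65.6) = 27.06 m.
Argument (x−vt)/(2√(Dt)) = (42.7 − 8.856)/27.06 = 1.251; ½·erfc(1.251) = 0.03843.
C = 16.0 × 0.03843 = 0.615 mg/L.

0.615 mg/L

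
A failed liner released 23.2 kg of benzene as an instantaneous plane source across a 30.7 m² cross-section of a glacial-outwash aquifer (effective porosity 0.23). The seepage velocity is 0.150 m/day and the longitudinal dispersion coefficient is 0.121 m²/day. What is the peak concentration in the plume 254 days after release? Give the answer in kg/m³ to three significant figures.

0.167 kg/m³

The peak of an instantaneous 1D plume sits at x = vt; there the Gaussian factor is 1 and C_max = M/(n_e·A·√(4πDt)), where n_e·A is the pore area the mass is dissolved in.
√(4πDt) = √(4π × 0.121 × 254) = 19.65 m, so C_max = 23.2/(0.23 × 30.7 × 19.65) = 0.167 kg/m³.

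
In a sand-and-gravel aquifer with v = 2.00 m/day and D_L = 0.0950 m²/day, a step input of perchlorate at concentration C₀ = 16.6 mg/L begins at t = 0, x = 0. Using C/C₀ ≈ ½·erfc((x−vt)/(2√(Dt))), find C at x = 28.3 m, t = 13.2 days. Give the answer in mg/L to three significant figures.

1.91 mg/L

For a continuous step input, C/C₀ ≈ ½·erfc((x−vt)/(2√(Dt))).
vt = 2.00 × 13.2 = 26.4 m and 2√(Dt) = 2√(0.0950 × 13.2) = 2.240 m.
Argument (x−vt)/(2√(Dt)) = (28.3 − 26.4)/2.240 = 0.8482; ½·erfc(0.8482) = 0.1152.
C = 16.6 × 0.1152 = 1.91 mg/L.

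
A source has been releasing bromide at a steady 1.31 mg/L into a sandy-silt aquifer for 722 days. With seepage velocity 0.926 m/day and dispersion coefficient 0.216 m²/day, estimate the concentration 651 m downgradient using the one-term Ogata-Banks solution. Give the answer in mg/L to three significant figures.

1.10 mg/L

For a continuous step input, C/C₀ ≈ ½·erfc((x−vt)/(2√(Dt))).
vt = 0.926 × 722 = 668.572 m and 2√(Dt) = 2√(0.216 × 722) = 24.98 m.
Argument (x−vt)/(2√(Dt)) = (651 − 668.572)/24.98 = -0.7034; ½·erfc(-0.7034) = 0.8401.
C = 1.31 × 0.8401 = 1.10 mg/L.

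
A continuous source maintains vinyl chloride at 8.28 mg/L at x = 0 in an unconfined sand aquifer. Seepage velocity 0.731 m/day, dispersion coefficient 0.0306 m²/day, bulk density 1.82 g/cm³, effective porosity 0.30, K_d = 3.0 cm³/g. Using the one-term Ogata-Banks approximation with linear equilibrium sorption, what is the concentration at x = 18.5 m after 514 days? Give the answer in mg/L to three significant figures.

Retardation factor R = 1 + ρ_b·K_d/n = 1 + 1.82 × 3.0/0.30 = 19.20.
Sorption retards both mechanisms: v_R = v/R = 0.03807 m/day, D_R = D/R = 0.001594 m²/day.
v_R·t = 0.03807 × 514 = 19.56798 m; 2√(D_R t) = 1.810 m; argument = (18.5 − 19.56798)/1.810 = -0.5900.
C = C₀ × ½·erfc(-0.5900) = 8.28 × 0.7980 = 6.61 mg/L.

6.61 mg/L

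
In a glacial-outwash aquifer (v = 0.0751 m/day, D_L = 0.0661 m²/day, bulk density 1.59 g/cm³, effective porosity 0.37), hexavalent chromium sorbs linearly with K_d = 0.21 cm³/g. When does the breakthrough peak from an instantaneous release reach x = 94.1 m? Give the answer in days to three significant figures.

Retardation factor R = 1 + ρ_b·K_d/n = 1 + 1.59 × 0.21/0.37 = 1.902.
Sorption retards both mechanisms: v_R = v/R = 0.03948 m/day, D_R = D/R = 0.03475 m²/day.
Peak time from v_R²t² + 2D_R t − x² = 0: t = (√(D_R² + v_R²x²) − D_R)/v_R².
√(D_R² + v_R²x²) = √(0.03475² + 0.03948² × 94.1²) = 3.715; v_R² = 0.001559.
t = (3.715 − 0.03475)/0.001559 = 2360 days.

2360 days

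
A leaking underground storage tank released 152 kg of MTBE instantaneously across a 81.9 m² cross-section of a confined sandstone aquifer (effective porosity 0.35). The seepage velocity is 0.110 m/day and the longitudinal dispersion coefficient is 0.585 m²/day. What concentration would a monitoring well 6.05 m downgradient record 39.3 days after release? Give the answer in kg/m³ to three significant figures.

For an instantaneous plane source, C(x,t) = M/(n_e·A·√(4πDt)) · exp(−(x−vt)²/(4Dt)), with n_e·A the pore (flow) area.
Plume center vt = 0.110 × 39.3 = 4.323 m, so the well at 6.05 m is 1.727 m downgradient of the peak.
√(4πDt) = 17.00 m, giving peak height M/(n_e·A·√(4πDt)) = 152/(0.35 × 81.9 × 17.00) = 0.3119 kg/m³.
(x−vt)²/(4Dt) = (1.727)²/(4 × 0.585 × 39.3) = 0.03243; exp(−0.03243) = 0.9681.
C = 0.3119 × 0.9681 = 0.302 kg/m³.

0.302 kg/m³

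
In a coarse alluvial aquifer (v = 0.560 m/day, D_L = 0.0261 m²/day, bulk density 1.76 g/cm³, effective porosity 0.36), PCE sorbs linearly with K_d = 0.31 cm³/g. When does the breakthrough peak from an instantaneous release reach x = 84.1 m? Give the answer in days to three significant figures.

Retardation factor R = 1 + ρ_b·K_d/n = 1 + 1.76 × 0.31/0.36 = 2.516.
Sorption retards both mechanisms: v_R = v/R = 0.2226 m/day, D_R = D/R = 0.01037 m²/day.
Peak time from v_R²t² + 2D_R t − x² = 0: t = (√(D_R² + v_R²x²) − D_R)/v_R².
√(D_R² + v_R²x²) = √(0.01037² + 0.2226² × 84.1²) = 18.72; v_R² = 0.04955.
t = (18.72 − 0.01037)/0.04955 = 378 days.

378 days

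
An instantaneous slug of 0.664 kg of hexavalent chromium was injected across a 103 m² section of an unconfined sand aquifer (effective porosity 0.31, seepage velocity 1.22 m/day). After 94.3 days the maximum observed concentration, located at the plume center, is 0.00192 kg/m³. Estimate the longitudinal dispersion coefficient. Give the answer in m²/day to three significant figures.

0.0990 m²/day

At the plume center C_max = M/(n_e·A·√(4πDt)), so D = M²/(4πt·(n_e·A·C_max)²).
n_e·A·C_max = 0.31 × 103 × 0.00192 = 0.06131 kg/m.
D = 0.664²/(4π × 94.3 × 0.06131²) = 0.0990 m²/day.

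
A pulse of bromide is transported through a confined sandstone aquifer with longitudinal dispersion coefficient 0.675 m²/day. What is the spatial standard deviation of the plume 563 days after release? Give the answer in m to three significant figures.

27.6 m

Dispersive spreading gives a Gaussian with σ² = 2Dt; advection only shifts the center.
σ = √(2 × 0.675 × 563) = 27.6 m.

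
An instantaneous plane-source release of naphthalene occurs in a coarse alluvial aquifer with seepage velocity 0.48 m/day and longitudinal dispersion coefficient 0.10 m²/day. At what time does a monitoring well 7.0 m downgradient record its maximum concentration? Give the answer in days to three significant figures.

14.2 days

For the 1D instantaneous-source solution, setting ∂C/∂t = 0 at fixed x gives v²t² + 2Dt − x² = 0, so t = (√(D² + v²x²) − D)/v².
√(D² + v²x²) = √(0.10² + 0.48² × 7.0²) = 3.361; v² = 0.2304.
t = (3.361 − 0.10)/0.2304 = 14.2 days (vs. the pure-advection estimate x/v = 14.6 d).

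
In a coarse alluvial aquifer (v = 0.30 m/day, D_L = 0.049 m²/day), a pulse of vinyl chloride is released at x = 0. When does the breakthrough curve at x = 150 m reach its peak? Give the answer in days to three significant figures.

499 days

For the 1D instantaneous-source solution, setting ∂C/∂t = 0 at fixed x gives v²t² + 2Dt − x² = 0, so t = (√(D² + v²x²) − D)/v².
√(D² + v²x²) = √(0.049² + 0.30² × 150²) = 45.00; v² = 0.09.
t = (45.00 − 0.049)/0.09 = 499 days (vs. the pure-advection estimate x/v = 500 d).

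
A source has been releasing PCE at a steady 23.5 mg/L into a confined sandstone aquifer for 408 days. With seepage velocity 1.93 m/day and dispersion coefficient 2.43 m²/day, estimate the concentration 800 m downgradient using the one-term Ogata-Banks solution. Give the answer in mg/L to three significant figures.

For a continuous step input, C/C₀ ≈ ½·erfc((x−vt)/(2√(Dt))).
vt = 1.93 × 408 = 787.44 m and 2√(Dt) = 2√(2.43 × 408) = 62.97 m.
Argument (x−vt)/(2√(Dt)) = (800 − 787.44)/62.97 = 0.1995; ½·erfc(0.1995) = 0.3889.
C = 23.5 × 0.3889 = 9.14 mg/L.

9.14 mg/L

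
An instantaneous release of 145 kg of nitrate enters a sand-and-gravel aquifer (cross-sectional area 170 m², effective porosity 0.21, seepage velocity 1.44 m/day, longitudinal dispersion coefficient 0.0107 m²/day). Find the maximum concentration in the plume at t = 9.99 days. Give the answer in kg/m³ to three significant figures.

The peak of an instantaneous 1D plume sits at x = vt; there the Gaussian factor is 1 and C_max = M/(n_e·A·√(4πDt)), where n_e·A is the pore area the mass is dissolved in.
√(4πDt) = √(4π × 0.0107 × 9.99) = 1.159 m, so C_max = 145/(0.21 × 170 × 1.159) = 3.50 kg/m³.

3.50 kg/m³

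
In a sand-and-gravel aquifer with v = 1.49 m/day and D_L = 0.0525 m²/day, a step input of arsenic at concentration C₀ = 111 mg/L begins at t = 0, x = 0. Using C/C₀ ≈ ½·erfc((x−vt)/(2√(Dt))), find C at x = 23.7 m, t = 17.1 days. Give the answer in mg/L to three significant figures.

101 mg/L

For a continuous step input, C/C₀ ≈ ½·erfc((x−vt)/(2√(Dt))).
vt = 1.49 × 17.1 = 25.479 m and 2√(Dt) = 2√(0.0525 × 17.1) = 1.895 m.
Argument (x−vt)/(2√(Dt)) = (23.7 − 25.479)/1.895 = -0.9388; ½·erfc(-0.9388) = 0.9079.
C = 111 × 0.9079 = 101 mg/L.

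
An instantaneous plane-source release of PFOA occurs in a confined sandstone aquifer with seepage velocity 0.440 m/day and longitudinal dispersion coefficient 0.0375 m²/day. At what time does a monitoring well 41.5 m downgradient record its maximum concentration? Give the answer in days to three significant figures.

94.1 days

For the 1D instantaneous-source solution, setting ∂C/∂t = 0 at fixed x gives v²t² + 2Dt − x² = 0, so t = (√(D² + v²x²) − D)/v².
√(D² + v²x²) = √(0.0375² + 0.440² × 41.5²) = 18.26; v² = 0.1936.
t = (18.26 − 0.0375)/0.1936 = 94.1 days (vs. the pure-advection estimate x/v = 94.3 d).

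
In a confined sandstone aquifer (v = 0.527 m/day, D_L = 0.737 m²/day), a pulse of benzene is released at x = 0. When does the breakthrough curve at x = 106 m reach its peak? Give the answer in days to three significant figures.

199 days

For the 1D instantaneous-source solution, setting ∂C/∂t = 0 at fixed x gives v²t² + 2Dt − x² = 0, so t = (√(D² + v²x²) − D)/v².
√(D² + v²x²) = √(0.737² + 0.527² × 106²) = 55.87; v² = 0.277729.
t = (55.87 − 0.737)/0.277729 = 199 days (vs. the pure-advection estimate x/v = 201 d).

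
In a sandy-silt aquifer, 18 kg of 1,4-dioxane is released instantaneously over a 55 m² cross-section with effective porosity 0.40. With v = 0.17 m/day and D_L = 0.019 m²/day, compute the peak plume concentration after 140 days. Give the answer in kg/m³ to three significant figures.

The peak of an instantaneous 1D plume sits at x = vt; there the Gaussian factor is 1 and C_max = M/(n_e·A·√(4πDt)), where n_e·A is the pore area the mass is dissolved in.
√(4πDt) = √(4π × 0.019 × 140) = 5.782 m, so C_max = 18/(0.40 × 55 × 5.782) = 0.142 kg/m³.

0.142 kg/m³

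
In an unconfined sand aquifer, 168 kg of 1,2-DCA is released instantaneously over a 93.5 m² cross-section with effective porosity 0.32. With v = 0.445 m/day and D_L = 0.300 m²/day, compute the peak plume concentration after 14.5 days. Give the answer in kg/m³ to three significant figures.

0.759 kg/m³

The peak of an instantaneous 1D plume sits at x = vt; there the Gaussian factor is 1 and C_max = M/(n_e·A·√(4πDt)), where n_e·A is the pore area the mass is dissolved in.
√(4πDt) = √(4π × 0.300 × 14.5) = 7.393 m, so C_max = 168/(0.32 × 93.5 × 7.393) = 0.759 kg/m³.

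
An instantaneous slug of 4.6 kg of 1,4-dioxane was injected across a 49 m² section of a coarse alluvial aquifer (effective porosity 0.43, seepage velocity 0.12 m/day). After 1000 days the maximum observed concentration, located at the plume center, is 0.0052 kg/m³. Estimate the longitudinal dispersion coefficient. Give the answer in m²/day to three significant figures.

At the plume center C_max = M/(n_e·A·√(4πDt)), so D = M²/(4πt·(n_e·A·C_max)²).
n_e·A·C_max = 0.43 × 49 × 0.0052 = 0.1096 kg/m.
D = 4.6²/(4π × 1000 × 0.1096²) = 0.140 m²/day.

0.140 m²/day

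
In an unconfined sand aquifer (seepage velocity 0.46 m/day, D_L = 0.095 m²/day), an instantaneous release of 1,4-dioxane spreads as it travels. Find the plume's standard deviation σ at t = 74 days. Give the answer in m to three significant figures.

3.75 m

Dispersive spreading gives a Gaussian with σ² = 2Dt; advection only shifts the center.
σ = √(2 × 0.095 × 74) = 3.75 m.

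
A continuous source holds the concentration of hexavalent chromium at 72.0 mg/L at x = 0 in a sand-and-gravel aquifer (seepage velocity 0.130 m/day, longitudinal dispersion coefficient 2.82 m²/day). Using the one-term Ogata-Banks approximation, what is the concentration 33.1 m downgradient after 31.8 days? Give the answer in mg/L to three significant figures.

1.10 mg/L

For a continuous step input, C/C₀ ≈ ½·erfc((x−vt)/(2√(Dt))).
vt = 0.130 × 31.8 = 4.134 m and 2√(Dt) = 2√(2.82 × 31.8) = 18.94 m.
Argument (x−vt)/(2√(Dt)) = (33.1 − 4.134)/18.94 = 1.529; ½·erfc(1.529) = 0.01530.
C = 72.0 × 0.01530 = 1.10 mg/L.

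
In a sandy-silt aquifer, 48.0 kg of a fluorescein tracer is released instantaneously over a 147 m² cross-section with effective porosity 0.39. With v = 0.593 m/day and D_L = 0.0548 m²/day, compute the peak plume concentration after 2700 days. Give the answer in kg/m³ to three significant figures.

The peak of an instantaneous 1D plume sits at x = vt; there the Gaussian factor is 1 and C_max = M/(n_e·A·√(4πDt)), where n_e·A is the pore area the mass is dissolved in.
√(4πDt) = √(4π × 0.0548 × 2700) = 43.12 m, so C_max = 48.0/(0.39 × 147 × 43.12) = 0.0194 kg/m³.

0.0194 kg/m³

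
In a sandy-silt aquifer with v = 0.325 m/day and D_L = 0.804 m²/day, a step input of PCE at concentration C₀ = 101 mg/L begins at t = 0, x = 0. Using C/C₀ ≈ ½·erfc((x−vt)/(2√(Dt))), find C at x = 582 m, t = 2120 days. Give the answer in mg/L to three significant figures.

97.6 mg/L

For a continuous step input, C/C₀ ≈ ½·erfc((x−vt)/(2√(Dt))).
vt = 0.325 × 2120 = 689 m and 2√(Dt) = 2√(0.804 × 2120) = 82.57 m.
Argument (x−vt)/(2√(Dt)) = (582 − 689)/82.57 = -1.296; ½·erfc(-1.296) = 0.9666.
C = 101 × 0.9666 = 97.6 mg/L.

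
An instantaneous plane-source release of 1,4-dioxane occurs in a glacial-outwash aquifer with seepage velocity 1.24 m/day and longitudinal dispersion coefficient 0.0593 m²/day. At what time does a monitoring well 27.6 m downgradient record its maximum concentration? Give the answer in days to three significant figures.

22.2 days

For the 1D instantaneous-source solution, setting ∂C/∂t = 0 at fixed x gives v²t² + 2Dt − x² = 0, so t = (√(D² + v²x²) − D)/v².
√(D² + v²x²) = √(0.0593² + 1.24² × 27.6²) = 34.22; v² = 1.5376.
t = (34.22 − 0.0593)/1.5376 = 22.2 days (vs. the pure-advection estimate x/v = 22.3 d).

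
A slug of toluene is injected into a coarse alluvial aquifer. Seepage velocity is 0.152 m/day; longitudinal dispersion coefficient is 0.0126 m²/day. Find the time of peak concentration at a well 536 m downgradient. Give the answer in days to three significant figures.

For the 1D instantaneous-source solution, setting ∂C/∂t = 0 at fixed x gives v²t² + 2Dt − x² = 0, so t = (√(D² + v²x²) − D)/v².
√(D² + v²x²) = √(0.0126² + 0.152² × 536²) = 81.47; v² = 0.023104.
t = (81.47 − 0.0126)/0.023104 = 3530 days (vs. the pure-advection estimate x/v = 3530 d).

3530 days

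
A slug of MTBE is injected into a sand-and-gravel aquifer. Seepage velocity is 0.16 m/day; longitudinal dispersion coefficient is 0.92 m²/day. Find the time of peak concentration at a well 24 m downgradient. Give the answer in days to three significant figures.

For the 1D instantaneous-source solution, setting ∂C/∂t = 0 at fixed x gives v²t² + 2Dt − x² = 0, so t = (√(D² + v²x²) − D)/v².
√(D² + v²x²) = √(0.92² + 0.16² × 24²) = 3.949; v² = 0.0256.
t = (3.949 − 0.92)/0.0256 = 118 days (vs. the pure-advection estimate x/v = 150 d).

118 days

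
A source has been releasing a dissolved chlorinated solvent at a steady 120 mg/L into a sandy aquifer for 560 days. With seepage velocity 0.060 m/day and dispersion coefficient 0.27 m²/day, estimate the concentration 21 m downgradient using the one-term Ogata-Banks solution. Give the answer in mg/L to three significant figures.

For a continuous step input, C/C₀ ≈ ½·erfc((x−vt)/(2√(Dt))).
vt = 0.060 × 560 = 33.6 m and 2√(Dt) = 2√(0.27 × 560) = 24.59 m.
Argument (x−vt)/(2√(Dt)) = (21 − 33.6)/24.59 = -0.5124; ½·erfc(-0.5124) = 0.7657.
C = 120 × 0.7657 = 91.9 mg/L.

91.9 mg/L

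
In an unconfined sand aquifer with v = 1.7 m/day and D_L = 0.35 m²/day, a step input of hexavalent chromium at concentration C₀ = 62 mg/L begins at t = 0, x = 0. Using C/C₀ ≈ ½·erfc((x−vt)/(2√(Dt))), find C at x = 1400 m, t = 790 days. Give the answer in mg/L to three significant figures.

0.476 mg/L

For a continuous step input, C/C₀ ≈ ½·erfc((x−vt)/(2√(Dt))).
vt = 1.7 × 790 = 1343 m and 2√(Dt) = 2√(0.35 × 790) = 33.26 m.
Argument (x−vt)/(2√(Dt)) = (1400 − 1343)/33.26 = 1.714; ½·erfc(1.714) = 0.007676.
C = 62 × 0.007676 = 0.476 mg/L.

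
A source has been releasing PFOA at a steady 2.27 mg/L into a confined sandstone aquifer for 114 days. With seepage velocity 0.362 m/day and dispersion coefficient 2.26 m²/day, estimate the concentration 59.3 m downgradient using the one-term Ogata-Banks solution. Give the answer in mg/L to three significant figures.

0.485 mg/L

For a continuous step input, C/C₀ ≈ ½·erfc((x−vt)/(2√(Dt))).
vt = 0.362 × 114 = 41.268 m and 2√(Dt) = 2√(2.26 × 114) = 32.10 m.
Argument (x−vt)/(2√(Dt)) = (59.3 − 41.268)/32.10 = 0.5617; ½·erfc(0.5617) = 0.2135.
C = 2.27 × 0.2135 = 0.485 mg/L.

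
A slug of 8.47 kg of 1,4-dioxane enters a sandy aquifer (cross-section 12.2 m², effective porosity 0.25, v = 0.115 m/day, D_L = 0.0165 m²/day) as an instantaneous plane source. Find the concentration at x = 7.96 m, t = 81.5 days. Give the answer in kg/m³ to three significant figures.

0.466 kg/m³

For an instantaneous plane source, C(x,t) = M/(n_e·A·√(4πDt)) · exp(−(x−vt)²/(4Dt)), with n_e·A the pore (flow) area.
Plume center vt = 0.115 × 81.5 = 9.3725 m, so the well at 7.96 m is 1.4125 m upgradient of the peak.
√(4πDt) = 4.111 m, giving peak height M/(n_e·A·√(4πDt)) = 8.47/(0.25 × 12.2 × 4.111) = 0.6755 kg/m³.
(x−vt)²/(4Dt) = (-1.4125)²/(4 × 0.0165 × 81.5) = 0.3709; exp(−0.3709) = 0.6901.
C = 0.6755 × 0.6901 = 0.466 kg/m³.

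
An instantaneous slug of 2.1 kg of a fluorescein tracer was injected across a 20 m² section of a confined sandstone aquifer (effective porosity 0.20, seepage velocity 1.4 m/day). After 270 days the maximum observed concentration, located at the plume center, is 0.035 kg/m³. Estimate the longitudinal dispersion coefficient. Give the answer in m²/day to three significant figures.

0.0663 m²/day

At the plume center C_max = M/(n_e·A·√(4πDt)), so D = M²/(4πt·(n_e·A·C_max)²).
n_e·A·C_max = 0.20 × 20 × 0.035 = 0.1400 kg/m.
D = 2.1²/(4π × 270 × 0.1400²) = 0.0663 m²/day.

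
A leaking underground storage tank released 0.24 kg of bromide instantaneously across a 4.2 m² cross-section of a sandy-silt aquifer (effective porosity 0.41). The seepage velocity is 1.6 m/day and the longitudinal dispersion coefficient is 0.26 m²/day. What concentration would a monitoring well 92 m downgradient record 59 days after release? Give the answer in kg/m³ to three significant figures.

0.00914 kg/m³

For an instantaneous plane source, C(x,t) = M/(n_e·A·√(4πDt)) · exp(−(x−vt)²/(4Dt)), with n_e·A the pore (flow) area.
Plume center vt = 1.6 × 59 = 94.4 m, so the well at 92 m is 2.4 m upgradient of the peak.
√(4πDt) = 13.88 m, giving peak height M/(n_e·A·√(4πDt)) = 0.24/(0.41 × 4.2 × 13.88) = 0.01004 kg/m³.
(x−vt)²/(4Dt) = (-2.4)²/(4 × 0.26 × 59) = 0.09387; exp(−0.09387) = 0.9104.
C = 0.01004 × 0.9104 = 0.00914 kg/m³.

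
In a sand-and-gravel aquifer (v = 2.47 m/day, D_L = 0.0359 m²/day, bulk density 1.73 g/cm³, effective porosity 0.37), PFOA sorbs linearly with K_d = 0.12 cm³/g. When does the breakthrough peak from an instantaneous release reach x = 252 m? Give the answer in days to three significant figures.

159 days

Retardation factor R = 1 + ρ_b·K_d/n = 1 + 1.73 × 0.12/0.37 = 1.561.
Sorption retards both mechanisms: v_R = v/R = 1.582 m/day, D_R = D/R = 0.02300 m²/day.
Peak time from v_R²t² + 2D_R t − x² = 0: t = (√(D_R² + v_R²x²) − D_R)/v_R².
√(D_R² + v_R²x²) = √(0.02300² + 1.582² × 252²) = 398.7; v_R² = 2.503.
t = (398.7 − 0.02300)/2.503 = 159 days.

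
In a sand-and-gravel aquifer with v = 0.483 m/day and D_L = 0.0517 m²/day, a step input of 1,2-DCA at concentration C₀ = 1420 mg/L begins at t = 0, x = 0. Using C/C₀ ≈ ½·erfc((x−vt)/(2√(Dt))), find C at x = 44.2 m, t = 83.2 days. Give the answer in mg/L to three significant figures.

For a continuous step input, C/C₀ ≈ ½·erfc((x−vt)/(2√(Dt))).
vt = 0.483 × 83.2 = 40.1856 m and 2√(Dt) = 2√(0.0517 × 83.2) = 4.148 m.
Argument (x−vt)/(2√(Dt)) = (44.2 − 40.1856)/4.148 = 0.9678; ½·erfc(0.9678) = 0.08555.
C = 1420 × 0.08555 = 121 mg/L.

121 mg/L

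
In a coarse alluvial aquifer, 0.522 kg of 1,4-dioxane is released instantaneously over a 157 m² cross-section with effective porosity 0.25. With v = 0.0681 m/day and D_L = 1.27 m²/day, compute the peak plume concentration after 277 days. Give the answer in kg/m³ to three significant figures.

0.000200 kg/m³

The peak of an instantaneous 1D plume sits at x = vt; there the Gaussian factor is 1 and C_max = M/(n_e·A·√(4πDt)), where n_e·A is the pore area the mass is dissolved in.
√(4πDt) = √(4π × 1.27 × 277) = 66.49 m, so C_max = 0.522/(0.25 × 157 × 66.49) = 0.000200 kg/m³.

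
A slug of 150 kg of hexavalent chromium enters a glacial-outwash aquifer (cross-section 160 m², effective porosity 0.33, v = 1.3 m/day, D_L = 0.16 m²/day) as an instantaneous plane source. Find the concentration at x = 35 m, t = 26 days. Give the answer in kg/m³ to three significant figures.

For an instantaneous plane source, C(x,t) = M/(n_e·A·√(4πDt)) · exp(−(x−vt)²/(4Dt)), with n_e·A the pore (flow) area.
Plume center vt = 1.3 × 26 = 33.8 m, so the well at 35 m is 1.2 m downgradient of the peak.
√(4πDt) = 7.230 m, giving peak height M/(n_e·A·√(4πDt)) = 150/(0.33 × 160 × 7.230) = 0.3929 kg/m³.
(x−vt)²/(4Dt) = (1.2)²/(4 × 0.16 × 26) = 0.08654; exp(−0.08654) = 0.9171.
C = 0.3929 × 0.9171 = 0.360 kg/m³.

0.360 kg/m³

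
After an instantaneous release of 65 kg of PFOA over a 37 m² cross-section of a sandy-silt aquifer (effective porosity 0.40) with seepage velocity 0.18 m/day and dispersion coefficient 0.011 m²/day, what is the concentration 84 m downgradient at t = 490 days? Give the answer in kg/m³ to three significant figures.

For an instantaneous plane source, C(x,t) = M/(n_e·A·√(4πDt)) · exp(−(x−vt)²/(4Dt)), with n_e·A the pore (flow) area.
Plume center vt = 0.18 × 490 = 88.2 m, so the well at 84 m is 4.2 m upgradient of the peak.
√(4πDt) = 8.230 m, giving peak height M/(n_e·A·√(4πDt)) = 65/(0.40 × 37 × 8.230) = 0.5336 kg/m³.
(x−vt)²/(4Dt) = (-4.2)²/(4 × 0.011 × 490) = 0.8182; exp(−0.8182) = 0.4412.
C = 0.5336 × 0.4412 = 0.235 kg/m³.

0.235 kg/m³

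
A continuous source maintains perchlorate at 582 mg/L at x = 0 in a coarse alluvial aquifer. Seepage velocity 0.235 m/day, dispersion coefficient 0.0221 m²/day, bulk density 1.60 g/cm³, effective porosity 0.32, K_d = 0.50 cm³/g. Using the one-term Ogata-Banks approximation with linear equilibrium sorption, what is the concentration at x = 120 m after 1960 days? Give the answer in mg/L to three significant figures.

576 mg/L

Retardation factor R = 1 + ρ_b·K_d/n = 1 + 1.60 × 0.50/0.32 = 3.500.
Sorption retards both mechanisms: v_R = v/R = 0.06714 m/day, D_R = D/R = 0.006314 m²/day.
v_R·t = 0.06714 × 1960 = 131.5944 m; 2√(D_R t) = 7.036 m; argument = (120 − 131.5944)/7.036 = -1.648.
C = C₀ × ½·erfc(-1.648) = 582 × 0.9901 = 576 mg/L.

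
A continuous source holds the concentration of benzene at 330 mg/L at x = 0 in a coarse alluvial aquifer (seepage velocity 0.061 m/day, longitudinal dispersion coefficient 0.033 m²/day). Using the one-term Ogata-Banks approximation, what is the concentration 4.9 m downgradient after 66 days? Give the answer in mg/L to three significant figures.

For a continuous step input, C/C₀ ≈ ½·erfc((x−vt)/(2√(Dt))).
vt = 0.061 × 66 = 4.026 m and 2√(Dt) = 2√(0.033 × 66) = 2.952 m.
Argument (x−vt)/(2√(Dt)) = (4.9 − 4.026)/2.952 = 0.2961; ½·erfc(0.2961) = 0.3377.
C = 330 × 0.3377 = 111 mg/L.

111 mg/L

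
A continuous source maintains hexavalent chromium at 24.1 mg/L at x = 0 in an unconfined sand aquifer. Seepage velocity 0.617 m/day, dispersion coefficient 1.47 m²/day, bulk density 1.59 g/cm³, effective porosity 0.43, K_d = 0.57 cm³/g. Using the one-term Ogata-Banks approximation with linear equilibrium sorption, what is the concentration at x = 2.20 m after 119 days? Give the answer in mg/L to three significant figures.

Retardation factor R = 1 + ρ_b·K_d/n = 1 + 1.59 × 0.57/0.43 = 3.108.
Sorption retards both mechanisms: v_R = v/R = 0.1985 m/day, D_R = D/R = 0.4730 m²/day.
v_R·t = 0.1985 × 119 = 23.6215 m; 2√(D_R t) = 15.00 m; argument = (2.20 − 23.6215)/15.00 = -1.428.
C = C₀ × ½·erfc(-1.428) = 24.1 × 0.9783 = 23.6 mg/L.

23.6 mg/L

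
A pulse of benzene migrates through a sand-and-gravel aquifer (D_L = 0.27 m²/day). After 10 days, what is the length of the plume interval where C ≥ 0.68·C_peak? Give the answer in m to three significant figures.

4.08 m

The plume is Gaussian with σ = √(2Dt) = √(2 × 0.27 × 10) = 2.324 m.
C/C_peak = exp(−Δx²/(2σ²)) = 0.68 ⇒ Δx = σ·√(−2 ln 0.68) = 2.324 × 0.8783 = 2.041 m.
Width = 2Δx = 4.08 m.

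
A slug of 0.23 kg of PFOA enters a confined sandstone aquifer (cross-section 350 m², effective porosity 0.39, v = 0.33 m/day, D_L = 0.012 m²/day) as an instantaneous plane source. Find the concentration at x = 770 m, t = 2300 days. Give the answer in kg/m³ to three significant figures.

3.02e-05 kg/m³

For an instantaneous plane source, C(x,t) = M/(n_e·A·√(4πDt)) · exp(−(x−vt)²/(4Dt)), with n_e·A the pore (flow) area.
Plume center vt = 0.33 × 2300 = 759 m, so the well at 770 m is 11 m downgradient of the peak.
√(4πDt) = 18.62 m, giving peak height M/(n_e·A·√(4πDt)) = 0.23/(0.39 × 350 × 18.62) = 9.049e-05 kg/m³.
(x−vt)²/(4Dt) = (11)²/(4 × 0.012 × 2300) = 1.096; exp(−1.096) = 0.3342.
C = 9.049e-05 × 0.3342 = 3.02e-05 kg/m³.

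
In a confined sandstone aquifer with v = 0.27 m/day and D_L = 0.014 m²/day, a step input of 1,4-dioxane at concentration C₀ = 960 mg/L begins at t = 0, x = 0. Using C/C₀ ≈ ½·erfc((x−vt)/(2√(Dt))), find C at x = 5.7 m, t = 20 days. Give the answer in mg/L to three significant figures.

330 mg/L

For a continuous step input, C/C₀ ≈ ½·erfc((x−vt)/(2√(Dt))).
vt = 0.27 × 20 = 5.4 m and 2√(Dt) = 2√(0.014 × 20) = 1.058 m.
Argument (x−vt)/(2√(Dt)) = (5.7 − 5.4)/1.058 = 0.2836; ½·erfc(0.2836) = 0.3442.
C = 960 × 0.3442 = 330 mg/L.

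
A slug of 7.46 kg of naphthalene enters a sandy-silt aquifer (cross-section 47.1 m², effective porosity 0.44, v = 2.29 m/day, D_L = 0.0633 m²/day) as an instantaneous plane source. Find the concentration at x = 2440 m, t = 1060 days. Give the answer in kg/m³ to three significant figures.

For an instantaneous plane source, C(x,t) = M/(n_e·A·√(4πDt)) · exp(−(x−vt)²/(4Dt)), with n_e·A the pore (flow) area.
Plume center vt = 2.29 × 1060 = 2427.4 m, so the well at 2440 m is 12.6 m downgradient of the peak.
√(4πDt) = 29.04 m, giving peak height M/(n_e·A·√(4πDt)) = 7.46/(0.44 × 47.1 × 29.04) = 0.01240 kg/m³.
(x−vt)²/(4Dt) = (12.6)²/(4 × 0.0633 × 1060) = 0.5915; exp(−0.5915) = 0.5535.
C = 0.01240 × 0.5535 = 0.00686 kg/m³.

0.00686 kg/m³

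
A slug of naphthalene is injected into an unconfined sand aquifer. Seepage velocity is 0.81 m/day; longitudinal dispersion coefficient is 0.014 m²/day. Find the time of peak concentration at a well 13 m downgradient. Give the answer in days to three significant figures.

16.0 days

For the 1D instantaneous-source solution, setting ∂C/∂t = 0 at fixed x gives v²t² + 2Dt − x² = 0, so t = (√(D² + v²x²) − D)/v².
√(D² + v²x²) = √(0.014² + 0.81² × 13²) = 10.53; v² = 0.6561.
t = (10.53 − 0.014)/0.6561 = 16.0 days (vs. the pure-advection estimate x/v = 16.0 d).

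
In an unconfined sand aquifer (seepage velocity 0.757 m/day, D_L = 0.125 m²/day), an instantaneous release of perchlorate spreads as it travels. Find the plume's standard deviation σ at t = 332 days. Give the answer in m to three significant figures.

Dispersive spreading gives a Gaussian with σ² = 2Dt; advection only shifts the center.
σ = √(2 × 0.125 × 332) = 9.11 m.

9.11 m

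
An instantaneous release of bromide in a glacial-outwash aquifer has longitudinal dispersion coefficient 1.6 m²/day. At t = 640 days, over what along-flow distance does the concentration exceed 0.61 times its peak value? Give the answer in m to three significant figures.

The plume is Gaussian with σ = √(2Dt) = √(2 × 1.6 × 640) = 45.25 m.
C/C_peak = exp(−Δx²/(2σ²)) = 0.61 ⇒ Δx = σ·√(−2 ln 0.61) = 45.25 × 0.9943 = 44.99 m.
Width = 2Δx = 90.0 m.

90.0 m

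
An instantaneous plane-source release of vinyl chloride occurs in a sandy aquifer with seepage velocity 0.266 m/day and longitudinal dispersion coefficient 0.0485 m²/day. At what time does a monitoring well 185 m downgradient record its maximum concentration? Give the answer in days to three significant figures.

For the 1D instantaneous-source solution, setting ∂C/∂t = 0 at fixed x gives v²t² + 2Dt − x² = 0, so t = (√(D² + v²x²) − D)/v².
√(D² + v²x²) = √(0.0485² + 0.266² × 185²) = 49.21; v² = 0.070756.
t = (49.21 − 0.0485)/0.070756 = 695 days (vs. the pure-advection estimate x/v = 695 d).

695 days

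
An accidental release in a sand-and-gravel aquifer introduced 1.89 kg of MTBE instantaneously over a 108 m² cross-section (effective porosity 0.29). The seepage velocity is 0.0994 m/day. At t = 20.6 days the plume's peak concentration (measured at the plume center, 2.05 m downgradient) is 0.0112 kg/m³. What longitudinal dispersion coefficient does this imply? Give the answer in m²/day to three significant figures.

0.112 m²/day

At the plume center C_max = M/(n_e·A·√(4πDt)), so D = M²/(4πt·(n_e·A·C_max)²).
n_e·A·C_max = 0.29 × 108 × 0.0112 = 0.3508 kg/m.
D = 1.89²/(4π × 20.6 × 0.3508²) = 0.112 m²/day.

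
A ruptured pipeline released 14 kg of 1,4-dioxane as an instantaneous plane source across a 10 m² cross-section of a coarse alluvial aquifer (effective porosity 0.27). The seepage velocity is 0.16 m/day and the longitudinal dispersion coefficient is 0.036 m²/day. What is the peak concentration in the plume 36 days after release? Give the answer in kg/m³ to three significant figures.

1.28 kg/m³

The peak of an instantaneous 1D plume sits at x = vt; there the Gaussian factor is 1 and C_max = M/(n_e·A·√(4πDt)), where n_e·A is the pore area the mass is dissolved in.
√(4πDt) = √(4π × 0.036 × 36) = 4.036 m, so C_max = 14/(0.27 × 10 × 4.036) = 1.28 kg/m³.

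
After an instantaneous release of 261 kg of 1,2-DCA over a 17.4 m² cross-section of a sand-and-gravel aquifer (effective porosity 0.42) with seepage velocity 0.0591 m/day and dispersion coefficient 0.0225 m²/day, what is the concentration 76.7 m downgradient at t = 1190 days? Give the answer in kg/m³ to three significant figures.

1.33 kg/m³

For an instantaneous plane source, C(x,t) = M/(n_e·A·√(4πDt)) · exp(−(x−vt)²/(4Dt)), with n_e·A the pore (flow) area.
Plume center vt = 0.0591 × 1190 = 70.329 m, so the well at 76.7 m is 6.371 m downgradient of the peak.
√(4πDt) = 18.34 m, giving peak height M/(n_e·A·√(4πDt)) = 261/(0.42 × 17.4 × 18.34) = 1.947 kg/m³.
(x−vt)²/(4Dt) = (6.371)²/(4 × 0.0225 × 1190) = 0.3790; exp(−0.3790) = 0.6845.
C = 1.947 × 0.6845 = 1.33 kg/m³.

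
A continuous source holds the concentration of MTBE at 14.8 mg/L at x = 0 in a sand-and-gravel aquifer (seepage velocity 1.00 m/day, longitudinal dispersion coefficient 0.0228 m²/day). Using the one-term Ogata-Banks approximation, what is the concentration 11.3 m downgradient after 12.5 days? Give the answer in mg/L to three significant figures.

For a continuous step input, C/C₀ ≈ ½·erfc((x−vt)/(2√(Dt))).
vt = 1.00 × 12.5 = 12.5 m and 2√(Dt) = 2√(0.0228 × 12.5) = 1.068 m.
Argument (x−vt)/(2√(Dt)) = (11.3 − 12.5)/1.068 = -1.124; ½·erfc(-1.124) = 0.9440.
C = 14.8 × 0.9440 = 14.0 mg/L.

14.0 mg/L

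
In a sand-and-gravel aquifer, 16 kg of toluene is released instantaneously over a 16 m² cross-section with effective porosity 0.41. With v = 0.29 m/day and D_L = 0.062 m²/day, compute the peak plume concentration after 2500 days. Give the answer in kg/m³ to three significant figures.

The peak of an instantaneous 1D plume sits at x = vt; there the Gaussian factor is 1 and C_max = M/(n_e·A·√(4πDt)), where n_e·A is the pore area the mass is dissolved in.
√(4πDt) = √(4π × 0.062 × 2500) = 44.13 m, so C_max = 16/(0.41 × 16 × 44.13) = 0.0553 kg/m³.

0.0553 kg/m³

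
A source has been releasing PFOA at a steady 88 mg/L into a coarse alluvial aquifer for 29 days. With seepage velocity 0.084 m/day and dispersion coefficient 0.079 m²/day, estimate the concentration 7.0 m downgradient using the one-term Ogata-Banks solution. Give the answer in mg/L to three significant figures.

1.45 mg/L

For a continuous step input, C/C₀ ≈ ½·erfc((x−vt)/(2√(Dt))).
vt = 0.084 × 29 = 2.436 m and 2√(Dt) = 2√(0.079 × 29) = 3.027 m.
Argument (x−vt)/(2√(Dt)) = (7.0 − 2.436)/3.027 = 1.508; ½·erfc(1.508) = 0.01648.
C = 88 × 0.01648 = 1.45 mg/L.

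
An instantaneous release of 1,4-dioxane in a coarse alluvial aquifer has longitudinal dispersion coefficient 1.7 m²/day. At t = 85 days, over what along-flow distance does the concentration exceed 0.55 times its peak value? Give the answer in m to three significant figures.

The plume is Gaussian with σ = √(2Dt) = √(2 × 1.7 × 85) = 17.00 m.
C/C_peak = exp(−Δx²/(2σ²)) = 0.55 ⇒ Δx = σ·√(−2 ln 0.55) = 17.00 × 1.093 = 18.58 m.
Width = 2Δx = 37.2 m.

37.2 m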